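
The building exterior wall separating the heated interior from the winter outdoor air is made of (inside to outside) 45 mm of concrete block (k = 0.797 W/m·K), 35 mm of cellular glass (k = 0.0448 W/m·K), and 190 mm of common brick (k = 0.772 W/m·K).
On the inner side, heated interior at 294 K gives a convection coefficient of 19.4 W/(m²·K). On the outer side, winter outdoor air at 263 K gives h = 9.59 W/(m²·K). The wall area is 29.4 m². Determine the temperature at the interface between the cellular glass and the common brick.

T ≈ 272 K

Model the wall as resistances in series:
R_inner film = 1/(h_i·A) = 1/(19.4×29.4) = 0.001753 K/W
R_concrete block = L/(kA) = 0.045/(0.797×29.4) = 0.00192 K/W
R_cellular glass = L/(kA) = 0.035/(0.0448×29.4) = 0.02657 K/W
R_common brick = L/(kA) = 0.19/(0.772×29.4) = 0.008371 K/W
R_outer film = 1/(h_o·A) = 1/(9.59×29.4) = 0.003547 K/W
R_total = 0.04216 K/W;  Q = ΔT/R_total = 31/0.04216 = 735.2 W
T_interface = T_inner − Q·ΣR(inner→interface) = 294 − 735×0.03025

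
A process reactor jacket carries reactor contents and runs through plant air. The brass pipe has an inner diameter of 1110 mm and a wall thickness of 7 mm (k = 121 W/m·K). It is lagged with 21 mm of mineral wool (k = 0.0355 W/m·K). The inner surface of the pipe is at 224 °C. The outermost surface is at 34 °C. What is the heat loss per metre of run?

q′ ≈ 1160 W/m

Per-layer cylindrical resistances, series-summed:
R_brass pipe wall = ln(562/555)/(2π×121×1) = 1.649×10^-5 K/W
R_mineral wool = ln(583/562)/(2π×0.0355×1) = 0.1645 K/W
R_total = 0.1645 K/W
Q = ΔT/R_total = 190/0.1645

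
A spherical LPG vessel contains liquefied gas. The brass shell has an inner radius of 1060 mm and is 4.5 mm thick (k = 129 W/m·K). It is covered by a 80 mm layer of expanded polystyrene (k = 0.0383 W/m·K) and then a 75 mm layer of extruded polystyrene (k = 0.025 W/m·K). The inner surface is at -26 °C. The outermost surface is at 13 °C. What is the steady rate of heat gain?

Q ≈ 127 W

Spherical conduction: R = (1/r_in − 1/r_out)/(4πk) per layer; series-sum.
R_brass shell = (1/1.06 − 1/1.0645)/(4π×129) = 2.46×10^-6 K/W
R_expanded polystyrene = (1/1.0645 − 1/1.1445)/(4π×0.0383) = 0.1364 K/W
R_extruded polystyrene = (1/1.1445 − 1/1.2195)/(4π×0.025) = 0.171 K/W
R_total = 0.3075 K/W
Q = ΔT/R_total = 39/0.3075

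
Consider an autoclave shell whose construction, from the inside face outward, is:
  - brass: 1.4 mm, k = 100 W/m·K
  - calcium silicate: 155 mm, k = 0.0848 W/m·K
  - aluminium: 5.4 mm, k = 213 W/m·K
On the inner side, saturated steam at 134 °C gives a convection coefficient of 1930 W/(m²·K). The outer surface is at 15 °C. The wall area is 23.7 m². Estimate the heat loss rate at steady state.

Thermal resistances in series:
R_inner film = 1/(h_i·A) = 1/(1930×23.7) = 2.186×10^-5 K/W
R_brass = L/(kA) = 0.0014/(100×23.7) = 5.907×10^-7 K/W
R_calcium silicate = L/(kA) = 0.155/(0.0848×23.7) = 0.07712 K/W
R_aluminium = L/(kA) = 0.0054/(213×23.7) = 1.07×10^-6 K/W
R_total = 0.07715 K/W
Q = ΔT / R_total = 119 / 0.07715

Q ≈ 1540 W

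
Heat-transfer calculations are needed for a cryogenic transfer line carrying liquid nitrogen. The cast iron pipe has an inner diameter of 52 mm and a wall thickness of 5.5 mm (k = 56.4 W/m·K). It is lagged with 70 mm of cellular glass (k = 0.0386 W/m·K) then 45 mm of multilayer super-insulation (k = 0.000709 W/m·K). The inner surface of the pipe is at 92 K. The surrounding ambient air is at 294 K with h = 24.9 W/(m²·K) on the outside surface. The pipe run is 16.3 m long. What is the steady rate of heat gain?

Q ≈ 37.7 W

Cylindrical conduction, so R = ln(r₂/r₁)/(2πkL) per layer, in series:
R_cast iron pipe wall = ln(31.5/26)/(2π×56.4×16.3) = 3.322×10^-5 K/W
R_cellular glass = ln(101.5/31.5)/(2π×0.0386×16.3) = 0.296 K/W
R_multilayer super-insulation = ln(146.5/101.5)/(2π×0.000709×16.3) = 5.054 K/W
R_outer film = 1/(h_o·2πr_oL) = 1/(24.9×2π×0.1465×16.3) = 0.002677 K/W
R_total = 5.352 K/W
Q = ΔT/R_total = 202/5.352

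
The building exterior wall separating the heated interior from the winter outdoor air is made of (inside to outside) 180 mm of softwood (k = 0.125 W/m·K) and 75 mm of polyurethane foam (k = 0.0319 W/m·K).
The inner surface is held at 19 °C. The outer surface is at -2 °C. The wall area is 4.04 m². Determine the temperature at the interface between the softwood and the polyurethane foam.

Model the wall as resistances in series:
R_softwood = L/(kA) = 0.18/(0.125×4.04) = 0.3564 K/W
R_polyurethane foam = L/(kA) = 0.075/(0.0319×4.04) = 0.582 K/W
R_total = 0.9384 K/W;  Q = ΔT/R_total = 21/0.9384 = 22.38 W
T_interface = T_inner − Q·ΣR(inner→interface) = 19 − 22.4×0.3564

T ≈ 11 °C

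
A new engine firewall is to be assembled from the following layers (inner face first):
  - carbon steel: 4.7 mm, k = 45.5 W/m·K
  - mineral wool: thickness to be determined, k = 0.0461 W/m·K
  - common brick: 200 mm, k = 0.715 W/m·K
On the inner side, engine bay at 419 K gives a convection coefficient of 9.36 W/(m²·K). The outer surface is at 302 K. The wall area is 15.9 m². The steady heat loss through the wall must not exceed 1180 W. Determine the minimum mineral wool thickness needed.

L ≈ 54.9 mm

Using the resistance-network approach (series):
R_inner film = 1/(h_i·A) = 1/(9.36×15.9) = 0.006719 K/W
R_carbon steel = L/(kA) = 0.0047/(45.5×15.9) = 6.497×10^-6 K/W
R_common brick = L/(kA) = 0.2/(0.715×15.9) = 0.01759 K/W
Sum of the known resistances R_other = 0.02432 K/W
Required total resistance R_tot = ΔT/Q_allow = 117/1180 = 0.09915 K/W
R_mineral wool = R_tot − R_other = 0.07483 K/W
L = R·k·A = 0.07483×0.0461×15.9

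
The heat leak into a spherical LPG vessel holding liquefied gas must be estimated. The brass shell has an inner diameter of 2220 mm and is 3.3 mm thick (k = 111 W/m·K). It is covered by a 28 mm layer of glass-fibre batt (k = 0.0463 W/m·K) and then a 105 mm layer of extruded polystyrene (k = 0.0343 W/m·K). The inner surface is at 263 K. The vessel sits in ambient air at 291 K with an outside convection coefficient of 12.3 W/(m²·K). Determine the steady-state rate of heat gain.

Q ≈ 131 W

Spherical conduction: R = (1/r_in − 1/r_out)/(4πk) per layer; series-sum.
R_brass shell = (1/1.11 − 1/1.1133)/(4π×111) = 1.914×10^-6 K/W
R_glass-fibre batt = (1/1.1133 − 1/1.1413)/(4π×0.0463) = 0.03788 K/W
R_extruded polystyrene = (1/1.1413 − 1/1.2463)/(4π×0.0343) = 0.1713 K/W
R_outer film = 1/(h·4πr_o²) = 1/(12.3×4π×1.2463²) = 0.004165 K/W
R_total = 0.2133 K/W
Q = ΔT/R_total = 28/0.2133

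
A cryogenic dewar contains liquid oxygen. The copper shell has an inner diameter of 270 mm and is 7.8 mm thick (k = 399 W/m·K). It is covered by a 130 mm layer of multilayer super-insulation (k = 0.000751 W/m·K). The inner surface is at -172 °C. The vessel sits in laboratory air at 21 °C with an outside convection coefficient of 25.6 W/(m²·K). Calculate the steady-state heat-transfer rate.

Q ≈ 0.546 W

Each spherical layer contributes R = (1/r_i − 1/r_o)/(4πk):
R_copper shell = (1/0.135 − 1/0.1428)/(4π×399) = 8.07×10^-5 K/W
R_multilayer super-insulation = (1/0.1428 − 1/0.2728)/(4π×0.000751) = 353.6 K/W
R_outer film = 1/(h·4πr_o²) = 1/(25.6×4π×0.2728²) = 0.04177 K/W
R_total = 353.6 K/W
Q = ΔT/R_total = 193/353.6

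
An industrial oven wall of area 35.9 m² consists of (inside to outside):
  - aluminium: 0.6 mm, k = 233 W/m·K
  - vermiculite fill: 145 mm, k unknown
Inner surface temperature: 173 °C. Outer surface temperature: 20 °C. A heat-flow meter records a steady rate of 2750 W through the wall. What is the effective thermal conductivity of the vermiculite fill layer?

Thermal resistances in series:
R_aluminium = L/(kA) = 0.0006/(233×35.9) = 7.173×10^-8 K/W
Sum of known resistances R_other = 7.173×10^-8 K/W
Total R = ΔT/Q = 153/2750 = 0.05564 K/W
R_vermiculite fill = R_total − R_other = 0.05564 K/W
k = L/(R·A) = 0.145/(0.05564×35.9)

k ≈ 0.0726 W/(m·K)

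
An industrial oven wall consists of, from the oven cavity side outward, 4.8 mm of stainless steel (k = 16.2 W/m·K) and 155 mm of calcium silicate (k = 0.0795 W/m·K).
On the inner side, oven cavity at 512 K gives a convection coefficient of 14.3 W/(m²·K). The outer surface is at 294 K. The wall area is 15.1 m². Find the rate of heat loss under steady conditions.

Q ≈ 1630 W

Series thermal resistances:
R_inner film = 1/(h_i·A) = 1/(14.3×15.1) = 0.004631 K/W
R_stainless steel = L/(kA) = 0.0048/(16.2×15.1) = 1.962×10^-5 K/W
R_calcium silicate = L/(kA) = 0.155/(0.0795×15.1) = 0.1291 K/W
R_total = 0.1338 K/W
Q = ΔT / R_total = 218 / 0.1338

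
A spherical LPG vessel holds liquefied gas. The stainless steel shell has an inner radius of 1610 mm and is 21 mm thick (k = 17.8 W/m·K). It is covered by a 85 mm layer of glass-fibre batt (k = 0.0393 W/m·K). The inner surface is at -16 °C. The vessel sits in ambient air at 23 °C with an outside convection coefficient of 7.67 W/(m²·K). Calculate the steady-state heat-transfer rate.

Q ≈ 599 W

Radial (spherical) resistances in series:
R_stainless steel shell = (1/1.61 − 1/1.631)/(4π×17.8) = 3.575×10^-5 K/W
R_glass-fibre batt = (1/1.631 − 1/1.716)/(4π×0.0393) = 0.0615 K/W
R_outer film = 1/(h·4πr_o²) = 1/(7.67×4π×1.716²) = 0.003523 K/W
R_total = 0.06505 K/W
Q = ΔT/R_total = 39/0.06505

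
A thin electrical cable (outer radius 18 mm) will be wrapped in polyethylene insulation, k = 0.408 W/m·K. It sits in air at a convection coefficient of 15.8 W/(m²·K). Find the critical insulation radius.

For a cylinder r_cr = k/h = 0.408/15.8
r_cr = 25.8 mm; since the bare radius (18 mm) is below r_cr, adding a thin layer of insulation will *increase* heat loss.

r_cr ≈ 25.8 mm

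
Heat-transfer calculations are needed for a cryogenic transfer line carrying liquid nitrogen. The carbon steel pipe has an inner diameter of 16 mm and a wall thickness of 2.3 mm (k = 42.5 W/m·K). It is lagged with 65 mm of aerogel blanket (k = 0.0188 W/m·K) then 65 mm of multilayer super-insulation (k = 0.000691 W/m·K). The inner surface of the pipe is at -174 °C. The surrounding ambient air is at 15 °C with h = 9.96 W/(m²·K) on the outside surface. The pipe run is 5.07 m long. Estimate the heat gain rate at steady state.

Q ≈ 5.98 W

Radial resistances (cylindrical: R_cond = ln(r_o/r_i)/(2πkL), R_conv = 1/(h·2πrL)):
R_carbon steel pipe wall = ln(10.3/8)/(2π×42.5×5.07) = 1.867×10^-4 K/W
R_aerogel blanket = ln(75.3/10.3)/(2π×0.0188×5.07) = 3.322 K/W
R_multilayer super-insulation = ln(140.3/75.3)/(2π×0.000691×5.07) = 28.27 K/W
R_outer film = 1/(h_o·2πr_oL) = 1/(9.96×2π×0.1403×5.07) = 0.02246 K/W
R_total = 31.62 K/W
Q = ΔT/R_total = 189/31.62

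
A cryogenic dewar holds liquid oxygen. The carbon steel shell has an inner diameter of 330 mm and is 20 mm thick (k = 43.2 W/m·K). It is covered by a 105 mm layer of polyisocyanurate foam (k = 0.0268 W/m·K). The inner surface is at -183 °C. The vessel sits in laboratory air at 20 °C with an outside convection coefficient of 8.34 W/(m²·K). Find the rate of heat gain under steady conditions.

Q ≈ 34.3 W

Each spherical layer contributes R = (1/r_i − 1/r_o)/(4πk):
R_carbon steel shell = (1/0.165 − 1/0.185)/(4π×43.2) = 0.001207 K/W
R_polyisocyanurate foam = (1/0.185 − 1/0.29)/(4π×0.0268) = 5.811 K/W
R_outer film = 1/(h·4πr_o²) = 1/(8.34×4π×0.29²) = 0.1135 K/W
R_total = 5.926 K/W
Q = ΔT/R_total = 203/5.926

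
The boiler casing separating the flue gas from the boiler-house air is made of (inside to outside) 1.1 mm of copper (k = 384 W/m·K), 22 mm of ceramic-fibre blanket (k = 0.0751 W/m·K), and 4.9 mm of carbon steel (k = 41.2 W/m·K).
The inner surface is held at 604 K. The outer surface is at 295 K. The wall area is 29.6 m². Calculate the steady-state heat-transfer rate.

Q ≈ 31200 W

Series thermal resistances:
R_copper = L/(kA) = 0.0011/(384×29.6) = 9.678×10^-8 K/W
R_ceramic-fibre blanket = L/(kA) = 0.022/(0.0751×29.6) = 0.009897 K/W
R_carbon steel = L/(kA) = 0.0049/(41.2×29.6) = 4.018×10^-6 K/W
R_total = 0.009901 K/W
Q = ΔT / R_total = 309 / 0.009901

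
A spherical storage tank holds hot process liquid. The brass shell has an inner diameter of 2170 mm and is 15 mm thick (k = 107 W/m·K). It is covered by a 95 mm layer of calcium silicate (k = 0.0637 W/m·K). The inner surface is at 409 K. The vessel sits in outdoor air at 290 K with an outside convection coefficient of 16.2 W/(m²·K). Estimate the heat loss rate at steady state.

Q ≈ 1270 W

Spherical conduction: R = (1/r_in − 1/r_out)/(4πk) per layer; series-sum.
R_brass shell = (1/1.085 − 1/1.1)/(4π×107) = 9.347×10^-6 K/W
R_calcium silicate = (1/1.1 − 1/1.195)/(4π×0.0637) = 0.09028 K/W
R_outer film = 1/(h·4πr_o²) = 1/(16.2×4π×1.195²) = 0.00344 K/W
R_total = 0.09373 K/W
Q = ΔT/R_total = 119/0.09373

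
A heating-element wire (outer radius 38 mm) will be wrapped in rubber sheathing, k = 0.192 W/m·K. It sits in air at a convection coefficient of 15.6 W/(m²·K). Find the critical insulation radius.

r_cr ≈ 12.3 mm

For a cylinder r_cr = k/h = 0.192/15.6
r_cr = 12.3 mm; since the bare radius (38 mm) is above r_cr, any added insulation will reduce heat loss.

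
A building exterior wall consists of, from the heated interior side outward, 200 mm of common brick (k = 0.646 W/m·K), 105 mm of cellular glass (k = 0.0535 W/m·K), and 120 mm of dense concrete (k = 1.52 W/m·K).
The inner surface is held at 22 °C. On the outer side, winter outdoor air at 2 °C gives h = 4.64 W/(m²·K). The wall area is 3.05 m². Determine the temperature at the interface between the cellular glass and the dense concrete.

Treating each layer as a thermal resistance in series:
R_common brick = L/(kA) = 0.2/(0.646×3.05) = 0.1015 K/W
R_cellular glass = L/(kA) = 0.105/(0.0535×3.05) = 0.6435 K/W
R_dense concrete = L/(kA) = 0.12/(1.52×3.05) = 0.02588 K/W
R_outer film = 1/(h_o·A) = 1/(4.64×3.05) = 0.07066 K/W
R_total = 0.8415 K/W;  Q = ΔT/R_total = 20/0.8415 = 23.77 W
T_interface = T_inner − Q·ΣR(inner→interface) = 22 − 23.8×0.745

T ≈ 4.29 °C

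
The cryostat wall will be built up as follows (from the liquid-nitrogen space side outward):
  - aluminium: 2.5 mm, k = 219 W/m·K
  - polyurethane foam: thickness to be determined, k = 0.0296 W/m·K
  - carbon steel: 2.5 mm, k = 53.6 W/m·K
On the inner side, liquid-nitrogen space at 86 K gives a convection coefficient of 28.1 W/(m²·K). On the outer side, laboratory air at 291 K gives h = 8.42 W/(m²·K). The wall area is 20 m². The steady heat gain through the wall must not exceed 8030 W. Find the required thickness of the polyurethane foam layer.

L ≈ 10.5 mm

Model the wall as resistances in series:
R_inner film = 1/(h_i·A) = 1/(28.1×20) = 0.001779 K/W
R_aluminium = L/(kA) = 0.0025/(219×20) = 5.708×10^-7 K/W
R_carbon steel = L/(kA) = 0.0025/(53.6×20) = 2.332×10^-6 K/W
R_outer film = 1/(h_o·A) = 1/(8.42×20) = 0.005938 K/W
Sum of the known resistances R_other = 0.007721 K/W
Required total resistance R_tot = ΔT/Q_allow = 205/8030 = 0.02553 K/W
R_polyurethane foam = R_tot − R_other = 0.01781 K/W
L = R·k·A = 0.01781×0.0296×20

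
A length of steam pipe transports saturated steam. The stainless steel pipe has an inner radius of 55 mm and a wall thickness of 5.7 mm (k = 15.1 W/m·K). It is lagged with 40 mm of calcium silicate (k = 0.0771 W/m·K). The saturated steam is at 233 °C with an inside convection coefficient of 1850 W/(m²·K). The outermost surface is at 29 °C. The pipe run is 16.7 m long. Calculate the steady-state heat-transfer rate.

Q ≈ 3250 W

Treating each annulus and film as a series resistance:
R_inner film = 1/(h_i·2πr₁L) = 1/(1850×2π×0.055×16.7) = 9.366×10^-5 K/W
R_stainless steel pipe wall = ln(60.7/55)/(2π×15.1×16.7) = 6.224×10^-5 K/W
R_calcium silicate = ln(100.7/60.7)/(2π×0.0771×16.7) = 0.06257 K/W
R_total = 0.06273 K/W
Q = ΔT/R_total = 204/0.06273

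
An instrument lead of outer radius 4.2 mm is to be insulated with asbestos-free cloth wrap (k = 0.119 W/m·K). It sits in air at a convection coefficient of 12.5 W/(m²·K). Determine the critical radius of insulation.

r_cr ≈ 9.52 mm

For a cylinder r_cr = k/h = 0.119/12.5
r_cr = 9.52 mm; since the bare radius (4.2 mm) is below r_cr, adding a thin layer of insulation will *increase* heat loss.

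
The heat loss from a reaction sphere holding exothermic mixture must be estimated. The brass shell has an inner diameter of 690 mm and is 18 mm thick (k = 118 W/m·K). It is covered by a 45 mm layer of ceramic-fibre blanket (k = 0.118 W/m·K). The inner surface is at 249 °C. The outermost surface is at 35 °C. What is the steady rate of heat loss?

For a spherical shell R = (1/r₁ − 1/r₂)/(4πk); film R = 1/(h·4πr²). In series:
R_brass shell = (1/0.345 − 1/0.363)/(4π×118) = 9.693×10^-5 K/W
R_ceramic-fibre blanket = (1/0.363 − 1/0.408)/(4π×0.118) = 0.2049 K/W
R_total = 0.205 K/W
Q = ΔT/R_total = 214/0.205

Q ≈ 1040 W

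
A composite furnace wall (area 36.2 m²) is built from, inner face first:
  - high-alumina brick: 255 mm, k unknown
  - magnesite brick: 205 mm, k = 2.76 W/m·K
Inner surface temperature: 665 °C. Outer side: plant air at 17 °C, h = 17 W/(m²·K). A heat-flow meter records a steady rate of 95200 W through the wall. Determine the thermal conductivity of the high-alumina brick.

Series thermal resistances:
R_magnesite brick = L/(kA) = 0.205/(2.76×36.2) = 0.002052 K/W
R_outer film = 1/(h_o·A) = 1/(17×36.2) = 0.001625 K/W
Sum of known resistances R_other = 0.003677 K/W
Total R = ΔT/Q = 648/95200 = 0.006807 K/W
R_high-alumina brick = R_total − R_other = 0.00313 K/W
k = L/(R·A) = 0.255/(0.00313×36.2)

k ≈ 2.25 W/(m·K)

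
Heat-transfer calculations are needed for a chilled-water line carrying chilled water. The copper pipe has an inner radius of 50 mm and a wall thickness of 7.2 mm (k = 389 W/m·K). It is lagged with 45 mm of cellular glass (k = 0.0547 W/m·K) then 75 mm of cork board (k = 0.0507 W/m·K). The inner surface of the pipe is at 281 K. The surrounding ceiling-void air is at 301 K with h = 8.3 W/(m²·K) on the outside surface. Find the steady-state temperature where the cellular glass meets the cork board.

T ≈ 291 K

Treating each annulus and film as a series resistance:
R_copper pipe wall = ln(57.2/50)/(2π×389×1) = 5.504×10^-5 K/W
R_cellular glass = ln(102.2/57.2)/(2π×0.0547×1) = 1.689 K/W
R_cork board = ln(177.2/102.2)/(2π×0.0507×1) = 1.728 K/W
R_outer film = 1/(h_o·2πr_oL) = 1/(8.3×2π×0.1772×1) = 0.1082 K/W
R_total = 3.525 K/W
Q = ΔT/R_total = 20/3.525
Q = 5.67 W/m
T_interface = T_inner + Q·ΣR(inner→interface) = 281 + 5.67×1.689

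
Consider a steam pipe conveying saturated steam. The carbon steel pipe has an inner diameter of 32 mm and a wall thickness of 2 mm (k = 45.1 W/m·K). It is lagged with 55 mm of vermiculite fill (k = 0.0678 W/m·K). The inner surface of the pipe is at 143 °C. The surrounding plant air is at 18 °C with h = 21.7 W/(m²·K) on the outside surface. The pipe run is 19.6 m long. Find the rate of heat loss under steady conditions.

Q ≈ 723 W

Treating each annulus and film as a series resistance:
R_carbon steel pipe wall = ln(18/16)/(2π×45.1×19.6) = 2.121×10^-5 K/W
R_vermiculite fill = ln(73/18)/(2π×0.0678×19.6) = 0.1677 K/W
R_outer film = 1/(h_o·2πr_oL) = 1/(21.7×2π×0.073×19.6) = 0.005126 K/W
R_total = 0.1728 K/W
Q = ΔT/R_total = 125/0.1728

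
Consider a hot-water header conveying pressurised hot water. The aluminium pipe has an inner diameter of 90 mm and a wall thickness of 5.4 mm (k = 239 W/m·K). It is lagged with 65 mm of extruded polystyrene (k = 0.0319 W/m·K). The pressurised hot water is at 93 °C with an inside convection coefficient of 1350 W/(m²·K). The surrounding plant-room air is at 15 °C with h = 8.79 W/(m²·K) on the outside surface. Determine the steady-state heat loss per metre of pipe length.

q′ ≈ 18.2 W/m

For a radial system each layer contributes R = ln(r_out/r_in)/(2πkL); films add R = 1/(hA).
R_inner film = 1/(h_i·2πr₁L) = 1/(1350×2π×0.045×1) = 0.00262 K/W
R_aluminium pipe wall = ln(50.4/45)/(2π×239×1) = 7.547×10^-5 K/W
R_extruded polystyrene = ln(115.4/50.4)/(2π×0.0319×1) = 4.133 K/W
R_outer film = 1/(h_o·2πr_oL) = 1/(8.79×2π×0.1154×1) = 0.1569 K/W
R_total = 4.293 K/W
Q = ΔT/R_total = 78/4.293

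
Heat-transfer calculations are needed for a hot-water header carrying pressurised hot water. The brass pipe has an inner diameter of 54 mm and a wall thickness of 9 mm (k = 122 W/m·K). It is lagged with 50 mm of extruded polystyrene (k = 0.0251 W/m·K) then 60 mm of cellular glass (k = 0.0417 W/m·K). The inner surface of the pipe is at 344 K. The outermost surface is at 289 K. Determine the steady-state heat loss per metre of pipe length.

Per-layer cylindrical resistances, series-summed:
R_brass pipe wall = ln(36/27)/(2π×122×1) = 3.753×10^-4 K/W
R_extruded polystyrene = ln(86/36)/(2π×0.0251×1) = 5.522 K/W
R_cellular glass = ln(146/86)/(2π×0.0417×1) = 2.02 K/W
R_total = 7.542 K/W
Q = ΔT/R_total = 55/7.542

q′ ≈ 7.29 W/m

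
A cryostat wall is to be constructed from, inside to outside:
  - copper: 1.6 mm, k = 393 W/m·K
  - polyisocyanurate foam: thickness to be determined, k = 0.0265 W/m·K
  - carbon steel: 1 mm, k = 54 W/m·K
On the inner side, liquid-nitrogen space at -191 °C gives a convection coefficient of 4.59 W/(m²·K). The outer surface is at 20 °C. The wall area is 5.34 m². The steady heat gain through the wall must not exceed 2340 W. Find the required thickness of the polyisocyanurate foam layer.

Thermal resistances in series:
R_inner film = 1/(h_i·A) = 1/(4.59×5.34) = 0.0408 K/W
R_copper = L/(kA) = 0.0016/(393×5.34) = 7.624×10^-7 K/W
R_carbon steel = L/(kA) = 0.001/(54×5.34) = 3.468×10^-6 K/W
Sum of the known resistances R_other = 0.0408 K/W
Required total resistance R_tot = ΔT/Q_allow = 211/2340 = 0.09017 K/W
R_polyisocyanurate foam = R_tot − R_other = 0.04937 K/W
L = R·k·A = 0.04937×0.0265×5.34

L ≈ 6.99 mm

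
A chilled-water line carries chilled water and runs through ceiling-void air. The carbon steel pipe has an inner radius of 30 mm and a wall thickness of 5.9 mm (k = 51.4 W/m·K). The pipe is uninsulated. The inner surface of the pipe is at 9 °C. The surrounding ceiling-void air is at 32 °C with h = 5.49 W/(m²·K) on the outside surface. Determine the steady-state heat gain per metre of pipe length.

Per-layer cylindrical resistances, series-summed:
R_carbon steel pipe wall = ln(35.9/30)/(2π×51.4×1) = 5.559×10^-4 K/W
R_outer film = 1/(h_o·2πr_oL) = 1/(5.49×2π×0.0359×1) = 0.8075 K/W
R_total = 0.8081 K/W
Q = ΔT/R_total = 23/0.8081

q′ ≈ 28.5 W/m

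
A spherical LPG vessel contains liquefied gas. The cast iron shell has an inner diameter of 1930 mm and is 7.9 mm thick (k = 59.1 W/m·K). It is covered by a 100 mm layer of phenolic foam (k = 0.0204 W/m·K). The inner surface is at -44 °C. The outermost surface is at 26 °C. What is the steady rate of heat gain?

Each spherical layer contributes R = (1/r_i − 1/r_o)/(4πk):
R_cast iron shell = (1/0.965 − 1/0.9729)/(4π×59.1) = 1.133×10^-5 K/W
R_phenolic foam = (1/0.9729 − 1/1.0729)/(4π×0.0204) = 0.3737 K/W
R_total = 0.3737 K/W
Q = ΔT/R_total = 70/0.3737

Q ≈ 187 W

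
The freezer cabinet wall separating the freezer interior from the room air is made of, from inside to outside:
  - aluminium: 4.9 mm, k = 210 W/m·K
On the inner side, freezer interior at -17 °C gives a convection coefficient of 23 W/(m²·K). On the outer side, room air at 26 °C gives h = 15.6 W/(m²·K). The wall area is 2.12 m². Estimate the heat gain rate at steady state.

Q ≈ 847 W

Treating each layer as a thermal resistance in series:
R_inner film = 1/(h_i·A) = 1/(23×2.12) = 0.02051 K/W
R_aluminium = L/(kA) = 0.0049/(210×2.12) = 1.101×10^-5 K/W
R_outer film = 1/(h_o·A) = 1/(15.6×2.12) = 0.03024 K/W
R_total = 0.05076 K/W
Q = ΔT / R_total = 43 / 0.05076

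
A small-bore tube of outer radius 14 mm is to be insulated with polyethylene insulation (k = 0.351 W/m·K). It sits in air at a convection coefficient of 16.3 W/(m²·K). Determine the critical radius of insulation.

r_cr ≈ 21.5 mm

For a cylinder r_cr = k/h = 0.351/16.3
r_cr = 21.5 mm; since the bare radius (14 mm) is below r_cr, adding a thin layer of insulation will *increase* heat loss.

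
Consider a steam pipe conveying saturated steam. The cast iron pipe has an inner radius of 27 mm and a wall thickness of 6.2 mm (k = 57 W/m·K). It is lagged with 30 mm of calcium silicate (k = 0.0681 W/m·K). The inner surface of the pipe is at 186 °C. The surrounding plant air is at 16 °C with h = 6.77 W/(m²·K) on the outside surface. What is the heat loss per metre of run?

q′ ≈ 90.6 W/m

For a radial system each layer contributes R = ln(r_out/r_in)/(2πkL); films add R = 1/(hA).
R_cast iron pipe wall = ln(33.2/27)/(2π×57×1) = 5.772×10^-4 K/W
R_calcium silicate = ln(63.2/33.2)/(2π×0.0681×1) = 1.505 K/W
R_outer film = 1/(h_o·2πr_oL) = 1/(6.77×2π×0.0632×1) = 0.372 K/W
R_total = 1.877 K/W
Q = ΔT/R_total = 170/1.877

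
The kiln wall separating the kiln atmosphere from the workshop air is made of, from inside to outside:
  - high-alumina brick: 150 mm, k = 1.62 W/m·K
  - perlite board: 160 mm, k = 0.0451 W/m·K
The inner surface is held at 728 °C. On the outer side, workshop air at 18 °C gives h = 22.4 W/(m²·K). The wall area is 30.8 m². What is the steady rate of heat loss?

Thermal resistances in series:
R_high-alumina brick = L/(kA) = 0.15/(1.62×30.8) = 0.003006 K/W
R_perlite board = L/(kA) = 0.16/(0.0451×30.8) = 0.1152 K/W
R_outer film = 1/(h_o·A) = 1/(22.4×30.8) = 0.001449 K/W
R_total = 0.1196 K/W
Q = ΔT / R_total = 710 / 0.1196

Q ≈ 5930 W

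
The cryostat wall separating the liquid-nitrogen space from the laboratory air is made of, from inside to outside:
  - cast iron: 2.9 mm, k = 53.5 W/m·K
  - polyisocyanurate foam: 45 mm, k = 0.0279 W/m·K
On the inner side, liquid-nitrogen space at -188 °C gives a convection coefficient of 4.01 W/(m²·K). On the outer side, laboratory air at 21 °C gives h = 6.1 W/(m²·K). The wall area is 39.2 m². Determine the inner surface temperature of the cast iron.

T ≈ -162 °C

Model the wall as resistances in series:
R_inner film = 1/(h_i·A) = 1/(4.01×39.2) = 0.006362 K/W
R_cast iron = L/(kA) = 0.0029/(53.5×39.2) = 1.383×10^-6 K/W
R_polyisocyanurate foam = L/(kA) = 0.045/(0.0279×39.2) = 0.04115 K/W
R_outer film = 1/(h_o·A) = 1/(6.1×39.2) = 0.004182 K/W
R_total = 0.05169 K/W;  Q = ΔT/R_total = 209/0.05169 = 4043 W
T_interface = T_inner + Q·ΣR(inner→interface) = -188 + 4040×0.006362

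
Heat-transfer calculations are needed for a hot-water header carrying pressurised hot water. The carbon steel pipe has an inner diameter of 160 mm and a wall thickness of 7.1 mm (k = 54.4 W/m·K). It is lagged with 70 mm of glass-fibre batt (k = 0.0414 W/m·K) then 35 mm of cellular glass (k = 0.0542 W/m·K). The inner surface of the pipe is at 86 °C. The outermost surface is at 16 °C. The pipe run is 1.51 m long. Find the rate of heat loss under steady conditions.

Q ≈ 37 W

Radial resistances (cylindrical: R_cond = ln(r_o/r_i)/(2πkL), R_conv = 1/(h·2πrL)):
R_carbon steel pipe wall = ln(87.1/80)/(2π×54.4×1.51) = 1.647×10^-4 K/W
R_glass-fibre batt = ln(157.1/87.1)/(2π×0.0414×1.51) = 1.502 K/W
R_cellular glass = ln(192.1/157.1)/(2π×0.0542×1.51) = 0.3911 K/W
R_total = 1.893 K/W
Q = ΔT/R_total = 70/1.893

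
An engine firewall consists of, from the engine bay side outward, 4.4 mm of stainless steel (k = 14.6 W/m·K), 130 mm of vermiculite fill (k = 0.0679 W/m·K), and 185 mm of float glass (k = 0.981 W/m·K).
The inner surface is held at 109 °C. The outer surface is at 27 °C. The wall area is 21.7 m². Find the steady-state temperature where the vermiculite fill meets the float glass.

T ≈ 34.4 °C

Using the resistance-network approach (series):
R_stainless steel = L/(kA) = 0.0044/(14.6×21.7) = 1.389×10^-5 K/W
R_vermiculite fill = L/(kA) = 0.13/(0.0679×21.7) = 0.08823 K/W
R_float glass = L/(kA) = 0.185/(0.981×21.7) = 0.00869 K/W
R_total = 0.09693 K/W;  Q = ΔT/R_total = 82/0.09693 = 845.9 W
T_interface = T_inner − Q·ΣR(inner→interface) = 109 − 846×0.08824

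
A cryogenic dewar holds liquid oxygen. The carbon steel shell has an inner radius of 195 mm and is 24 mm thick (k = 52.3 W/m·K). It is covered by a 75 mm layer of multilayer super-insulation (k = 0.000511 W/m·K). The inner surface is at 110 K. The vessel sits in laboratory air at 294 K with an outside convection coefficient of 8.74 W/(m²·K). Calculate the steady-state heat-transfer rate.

Radial (spherical) resistances in series:
R_carbon steel shell = (1/0.195 − 1/0.219)/(4π×52.3) = 8.551×10^-4 K/W
R_multilayer super-insulation = (1/0.219 − 1/0.294)/(4π×0.000511) = 181.4 K/W
R_outer film = 1/(h·4πr_o²) = 1/(8.74×4π×0.294²) = 0.1053 K/W
R_total = 181.5 K/W
Q = ΔT/R_total = 184/181.5

Q ≈ 1.01 W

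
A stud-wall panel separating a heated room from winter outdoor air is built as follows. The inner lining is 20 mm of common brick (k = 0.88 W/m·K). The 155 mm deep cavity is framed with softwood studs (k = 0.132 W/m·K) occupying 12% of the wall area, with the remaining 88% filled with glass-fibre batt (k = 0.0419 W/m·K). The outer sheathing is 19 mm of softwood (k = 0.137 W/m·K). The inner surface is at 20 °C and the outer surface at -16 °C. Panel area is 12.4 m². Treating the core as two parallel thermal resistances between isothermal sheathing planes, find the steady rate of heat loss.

Q ≈ 144 W

Sheathing layers in series; stud and cavity paths in parallel between them.
R_inner = 0.02/(0.88×12.4) = 0.001833 K/W
R_stud  = 0.155/(0.132×0.12×12.4) = 0.7891 K/W
R_cav   = 0.155/(0.0419×0.88×12.4) = 0.339 K/W
1/R_core = 1/R_stud + 1/R_cav → R_core = 0.2371 K/W
R_outer = 0.019/(0.137×12.4) = 0.01118 K/W
R_total = 0.2502 K/W
Q = ΔT/R_total = 36/0.2502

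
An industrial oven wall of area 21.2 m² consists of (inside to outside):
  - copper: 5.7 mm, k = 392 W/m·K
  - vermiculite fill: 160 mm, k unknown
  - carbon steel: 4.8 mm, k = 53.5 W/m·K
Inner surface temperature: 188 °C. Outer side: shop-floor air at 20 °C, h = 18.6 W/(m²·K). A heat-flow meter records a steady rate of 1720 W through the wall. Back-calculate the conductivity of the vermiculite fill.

Using the resistance-network approach (series):
R_copper = L/(kA) = 0.0057/(392×21.2) = 6.859×10^-7 K/W
R_carbon steel = L/(kA) = 0.0048/(53.5×21.2) = 4.232×10^-6 K/W
R_outer film = 1/(h_o·A) = 1/(18.6×21.2) = 0.002536 K/W
Sum of known resistances R_other = 0.002541 K/W
Total R = ΔT/Q = 168/1720 = 0.09767 K/W
R_vermiculite fill = R_total − R_other = 0.09513 K/W
k = L/(R·A) = 0.16/(0.09513×21.2)

k ≈ 0.0793 W/(m·K)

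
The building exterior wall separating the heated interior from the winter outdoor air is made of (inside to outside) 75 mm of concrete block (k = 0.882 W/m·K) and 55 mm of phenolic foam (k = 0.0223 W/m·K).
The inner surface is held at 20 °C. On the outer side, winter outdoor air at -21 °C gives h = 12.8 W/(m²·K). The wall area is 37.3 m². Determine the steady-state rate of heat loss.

Using the resistance-network approach (series):
R_concrete block = L/(kA) = 0.075/(0.882×37.3) = 0.00228 K/W
R_phenolic foam = L/(kA) = 0.055/(0.0223×37.3) = 0.06612 K/W
R_outer film = 1/(h_o·A) = 1/(12.8×37.3) = 0.002095 K/W
R_total = 0.0705 K/W
Q = ΔT / R_total = 41 / 0.0705

Q ≈ 582 W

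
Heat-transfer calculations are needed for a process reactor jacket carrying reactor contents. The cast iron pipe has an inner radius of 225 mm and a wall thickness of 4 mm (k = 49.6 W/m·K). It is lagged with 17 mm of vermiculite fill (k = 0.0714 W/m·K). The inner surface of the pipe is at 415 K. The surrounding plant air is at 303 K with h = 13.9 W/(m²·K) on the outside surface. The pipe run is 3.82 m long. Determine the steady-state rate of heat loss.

Q ≈ 2070 W

Cylindrical conduction, so R = ln(r₂/r₁)/(2πkL) per layer, in series:
R_cast iron pipe wall = ln(229/225)/(2π×49.6×3.82) = 1.48×10^-5 K/W
R_vermiculite fill = ln(246/229)/(2π×0.0714×3.82) = 0.04179 K/W
R_outer film = 1/(h_o·2πr_oL) = 1/(13.9×2π×0.246×3.82) = 0.01218 K/W
R_total = 0.05399 K/W
Q = ΔT/R_total = 112/0.05399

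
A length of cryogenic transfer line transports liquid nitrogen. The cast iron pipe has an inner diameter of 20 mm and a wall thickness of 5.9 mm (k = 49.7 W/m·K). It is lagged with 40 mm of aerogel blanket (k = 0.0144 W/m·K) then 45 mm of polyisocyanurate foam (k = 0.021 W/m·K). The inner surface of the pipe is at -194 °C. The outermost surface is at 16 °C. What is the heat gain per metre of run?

Per-layer cylindrical resistances, series-summed:
R_cast iron pipe wall = ln(15.9/10)/(2π×49.7×1) = 0.001485 K/W
R_aerogel blanket = ln(55.9/15.9)/(2π×0.0144×1) = 13.9 K/W
R_polyisocyanurate foam = ln(100.9/55.9)/(2π×0.021×1) = 4.476 K/W
R_total = 18.37 K/W
Q = ΔT/R_total = 210/18.37

q′ ≈ 11.4 W/m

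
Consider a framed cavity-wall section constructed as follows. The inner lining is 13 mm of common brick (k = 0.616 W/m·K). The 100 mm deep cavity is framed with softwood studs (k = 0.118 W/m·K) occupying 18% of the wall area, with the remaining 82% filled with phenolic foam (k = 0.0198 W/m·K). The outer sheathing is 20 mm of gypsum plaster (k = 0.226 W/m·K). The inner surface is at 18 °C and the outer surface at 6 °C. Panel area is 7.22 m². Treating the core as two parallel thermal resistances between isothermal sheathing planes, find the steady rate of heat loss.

Q ≈ 31.2 W

Sheathing layers in series; stud and cavity paths in parallel between them.
R_inner = 0.013/(0.616×7.22) = 0.002923 K/W
R_stud  = 0.1/(0.118×0.18×7.22) = 0.6521 K/W
R_cav   = 0.1/(0.0198×0.82×7.22) = 0.8531 K/W
1/R_core = 1/R_stud + 1/R_cav → R_core = 0.3696 K/W
R_outer = 0.02/(0.226×7.22) = 0.01226 K/W
R_total = 0.3848 K/W
Q = ΔT/R_total = 12/0.3848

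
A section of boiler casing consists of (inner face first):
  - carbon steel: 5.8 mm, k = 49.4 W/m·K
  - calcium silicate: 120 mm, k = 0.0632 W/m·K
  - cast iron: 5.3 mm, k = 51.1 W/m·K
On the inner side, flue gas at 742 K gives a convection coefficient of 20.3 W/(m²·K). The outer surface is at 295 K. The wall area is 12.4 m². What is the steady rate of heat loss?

Q ≈ 2850 W

Treating each layer as a thermal resistance in series:
R_inner film = 1/(h_i·A) = 1/(20.3×12.4) = 0.003973 K/W
R_carbon steel = L/(kA) = 0.0058/(49.4×12.4) = 9.468×10^-6 K/W
R_calcium silicate = L/(kA) = 0.12/(0.0632×12.4) = 0.1531 K/W
R_cast iron = L/(kA) = 0.0053/(51.1×12.4) = 8.364×10^-6 K/W
R_total = 0.1571 K/W
Q = ΔT / R_total = 447 / 0.1571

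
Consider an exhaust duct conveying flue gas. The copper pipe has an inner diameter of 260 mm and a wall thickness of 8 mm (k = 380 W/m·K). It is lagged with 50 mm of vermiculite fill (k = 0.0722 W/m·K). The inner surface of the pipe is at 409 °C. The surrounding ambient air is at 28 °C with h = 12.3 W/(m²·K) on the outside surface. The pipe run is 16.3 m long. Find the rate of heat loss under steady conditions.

Radial resistances (cylindrical: R_cond = ln(r_o/r_i)/(2πkL), R_conv = 1/(h·2πrL)):
R_copper pipe wall = ln(138/130)/(2π×380×16.3) = 1.534×10^-6 K/W
R_vermiculite fill = ln(188/138)/(2π×0.0722×16.3) = 0.04181 K/W
R_outer film = 1/(h_o·2πr_oL) = 1/(12.3×2π×0.188×16.3) = 0.004222 K/W
R_total = 0.04604 K/W
Q = ΔT/R_total = 381/0.04604

Q ≈ 8280 W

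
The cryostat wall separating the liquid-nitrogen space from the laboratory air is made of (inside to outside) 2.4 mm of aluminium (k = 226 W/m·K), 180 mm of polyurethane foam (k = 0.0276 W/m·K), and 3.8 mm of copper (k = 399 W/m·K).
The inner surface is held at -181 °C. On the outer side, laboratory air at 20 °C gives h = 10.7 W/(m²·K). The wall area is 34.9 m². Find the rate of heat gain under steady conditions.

Q ≈ 1060 W

Series thermal resistances:
R_aluminium = L/(kA) = 0.0024/(226×34.9) = 3.043×10^-7 K/W
R_polyurethane foam = L/(kA) = 0.18/(0.0276×34.9) = 0.1869 K/W
R_copper = L/(kA) = 0.0038/(399×34.9) = 2.729×10^-7 K/W
R_outer film = 1/(h_o·A) = 1/(10.7×34.9) = 0.002678 K/W
R_total = 0.1895 K/W
Q = ΔT / R_total = 201 / 0.1895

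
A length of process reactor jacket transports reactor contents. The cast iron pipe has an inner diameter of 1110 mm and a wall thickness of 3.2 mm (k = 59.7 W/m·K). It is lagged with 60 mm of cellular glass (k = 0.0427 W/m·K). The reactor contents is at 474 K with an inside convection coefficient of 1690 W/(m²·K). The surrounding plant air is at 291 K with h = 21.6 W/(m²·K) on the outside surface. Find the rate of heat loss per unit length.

q′ ≈ 466 W/m

Per-layer cylindrical resistances, series-summed:
R_inner film = 1/(h_i·2πr₁L) = 1/(1690×2π×0.555×1) = 1.697×10^-4 K/W
R_cast iron pipe wall = ln(558.2/555)/(2π×59.7×1) = 1.533×10^-5 K/W
R_cellular glass = ln(618.2/558.2)/(2π×0.0427×1) = 0.3805 K/W
R_outer film = 1/(h_o·2πr_oL) = 1/(21.6×2π×0.6182×1) = 0.01192 K/W
R_total = 0.3926 K/W
Q = ΔT/R_total = 183/0.3926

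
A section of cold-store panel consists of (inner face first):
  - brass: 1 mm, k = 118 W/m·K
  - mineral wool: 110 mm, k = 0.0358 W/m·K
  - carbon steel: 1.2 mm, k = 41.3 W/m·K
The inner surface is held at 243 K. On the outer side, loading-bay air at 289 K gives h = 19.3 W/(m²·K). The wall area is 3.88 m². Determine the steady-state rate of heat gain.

Series thermal resistances:
R_brass = L/(kA) = 0.001/(118×3.88) = 2.184×10^-6 K/W
R_mineral wool = L/(kA) = 0.11/(0.0358×3.88) = 0.7919 K/W
R_carbon steel = L/(kA) = 0.0012/(41.3×3.88) = 7.489×10^-6 K/W
R_outer film = 1/(h_o·A) = 1/(19.3×3.88) = 0.01335 K/W
R_total = 0.8053 K/W
Q = ΔT / R_total = 46 / 0.8053

Q ≈ 57.1 W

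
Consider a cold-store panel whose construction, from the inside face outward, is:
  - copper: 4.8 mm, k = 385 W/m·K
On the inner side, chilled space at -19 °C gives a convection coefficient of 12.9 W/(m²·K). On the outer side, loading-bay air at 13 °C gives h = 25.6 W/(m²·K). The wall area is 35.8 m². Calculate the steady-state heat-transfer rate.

Q ≈ 9830 W

Treating each layer as a thermal resistance in series:
R_inner film = 1/(h_i·A) = 1/(12.9×35.8) = 0.002165 K/W
R_copper = L/(kA) = 0.0048/(385×35.8) = 3.483×10^-7 K/W
R_outer film = 1/(h_o·A) = 1/(25.6×35.8) = 0.001091 K/W
R_total = 0.003257 K/W
Q = ΔT / R_total = 32 / 0.003257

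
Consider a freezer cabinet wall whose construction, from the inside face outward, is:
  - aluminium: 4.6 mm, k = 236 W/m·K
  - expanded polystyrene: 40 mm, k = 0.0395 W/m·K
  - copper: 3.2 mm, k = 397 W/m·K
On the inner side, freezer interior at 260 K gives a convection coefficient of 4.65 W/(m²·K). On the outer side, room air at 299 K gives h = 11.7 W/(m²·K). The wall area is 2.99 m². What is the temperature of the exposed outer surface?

T ≈ 296 K

Using the resistance-network approach (series):
R_inner film = 1/(h_i·A) = 1/(4.65×2.99) = 0.07192 K/W
R_aluminium = L/(kA) = 0.0046/(236×2.99) = 6.519×10^-6 K/W
R_expanded polystyrene = L/(kA) = 0.04/(0.0395×2.99) = 0.3387 K/W
R_copper = L/(kA) = 0.0032/(397×2.99) = 2.696×10^-6 K/W
R_outer film = 1/(h_o·A) = 1/(11.7×2.99) = 0.02859 K/W
R_total = 0.4392 K/W;  Q = ΔT/R_total = 39/0.4392 = 88.8 W
T_interface = T_inner + Q·ΣR(inner→interface) = 260 + 88.8×0.4106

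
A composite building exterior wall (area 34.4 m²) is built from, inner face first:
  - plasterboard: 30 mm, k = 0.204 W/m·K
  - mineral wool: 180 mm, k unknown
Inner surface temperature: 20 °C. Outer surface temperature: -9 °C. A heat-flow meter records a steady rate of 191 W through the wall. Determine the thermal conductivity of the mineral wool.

k ≈ 0.0355 W/(m·K)

Treating each layer as a thermal resistance in series:
R_plasterboard = L/(kA) = 0.03/(0.204×34.4) = 0.004275 K/W
Sum of known resistances R_other = 0.004275 K/W
Total R = ΔT/Q = 29/191 = 0.1518 K/W
R_mineral wool = R_total − R_other = 0.1476 K/W
k = L/(R·A) = 0.18/(0.1476×34.4)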